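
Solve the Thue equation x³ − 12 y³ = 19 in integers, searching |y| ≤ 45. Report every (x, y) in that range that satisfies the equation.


The equation is x³ - 12y³ = 19. For fixed y, x³ = 12·y³ + 19, so a solution requires the RHS to be a perfect cube.
Strategy: iterate y from -45 to 45, compute RHS = 12·y³ + 19, and check whether it is a (positive or negative) perfect cube.
Check small values of y:
  y = 0: RHS = 19 is not a perfect cube.
  y = 1: RHS = 31 is not a perfect cube.
  y = -1: RHS = 7 is not a perfect cube.
  y = 2: RHS = 115 is not a perfect cube.
  y = -2: RHS = -77 is not a perfect cube.
  y = 3: RHS = 343 = (7)³ ⇒ x = 7 works.
  y = -3: RHS = -305 is not a perfect cube.
Continuing the search up to |y| = 45 finds no further solutions beyond those listed.
Collected solutions: (7, 3).

Solutions (with |y| ≤ 45): (7, 3).


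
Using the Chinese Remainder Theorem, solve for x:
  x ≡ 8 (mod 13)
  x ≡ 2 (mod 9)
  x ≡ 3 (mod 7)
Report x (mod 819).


Moduli 13, 9, 7 are pairwise coprime; by CRT there is a unique solution modulo M = 13 · 9 · 7 = 819.
Solve pairwise, accumulating the modulus:
  Start with x ≡ 8 (mod 13).
  Combine with x ≡ 2 (mod 9): since gcd(13, 9) = 1, we get a unique residue mod 117.
    Write x = 8 + 13·t and substitute into x ≡ 2 (mod 9): 13·t ≡ 2 − 8 = -6 (mod 9).
    Reduce coefficients mod 9: 4·t ≡ 3 (mod 9).
    The inverse of 4 mod 9 is 7 (since 4·7 = 28 = 3·9 + 1), so t ≡ 7·3 = 21 ≡ 3 (mod 9).
    Then x = 8 + 13·3 = 47, valid modulo lcm(13, 9) = 117: x ≡ 47 (mod 117).
  Combine with x ≡ 3 (mod 7): since gcd(117, 7) = 1, we get a unique residue mod 819.
    Write x = 47 + 117·t and substitute into x ≡ 3 (mod 7): 117·t ≡ 3 − 47 = -44 (mod 7).
    Reduce coefficients mod 7: 5·t ≡ 5 (mod 7).
    The inverse of 5 mod 7 is 3 (since 5·3 = 15 = 2·7 + 1), so t ≡ 3·5 = 15 ≡ 1 (mod 7).
    Then x = 47 + 117·1 = 164, valid modulo lcm(117, 7) = 819: x ≡ 164 (mod 819).
Verify: 164 mod 13 = 8 ✓, 164 mod 9 = 2 ✓, 164 mod 7 = 3 ✓.

x ≡ 164 (mod 819).


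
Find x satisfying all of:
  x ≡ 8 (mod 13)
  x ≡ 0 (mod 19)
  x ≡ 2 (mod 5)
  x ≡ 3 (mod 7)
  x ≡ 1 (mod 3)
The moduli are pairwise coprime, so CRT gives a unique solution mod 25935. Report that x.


Product of moduli M = 13 · 19 · 5 · 7 · 3 = 25935.
Merge one congruence at a time:
  Start: x ≡ 8 (mod 13).
  Combine with x ≡ 0 (mod 19); new modulus lcm = 247.
    Write x = 8 + 13·t and substitute into x ≡ 0 (mod 19): 13·t ≡ 0 − 8 = -8 (mod 19).
    Reduce coefficients mod 19: 13·t ≡ 11 (mod 19).
    The inverse of 13 mod 19 is 3 (since 13·3 = 39 = 2·19 + 1), so t ≡ 3·11 = 33 ≡ 14 (mod 19).
    Then x = 8 + 13·14 = 190, valid modulo lcm(13, 19) = 247: x ≡ 190 (mod 247).
  Combine with x ≡ 2 (mod 5); new modulus lcm = 1235.
    Write x = 190 + 247·t and substitute into x ≡ 2 (mod 5): 247·t ≡ 2 − 190 = -188 (mod 5).
    Reduce coefficients mod 5: 2·t ≡ 2 (mod 5).
    The inverse of 2 mod 5 is 3 (since 2·3 = 6 = 1·5 + 1), so t ≡ 3·2 = 6 ≡ 1 (mod 5).
    Then x = 190 + 247·1 = 437, valid modulo lcm(247, 5) = 1235: x ≡ 437 (mod 1235).
  Combine with x ≡ 3 (mod 7); new modulus lcm = 8645.
    Write x = 437 + 1235·t and substitute into x ≡ 3 (mod 7): 1235·t ≡ 3 − 437 = -434 (mod 7).
    Reduce coefficients mod 7: 3·t ≡ 0 (mod 7).
    The inverse of 3 mod 7 is 5 (since 3·5 = 15 = 2·7 + 1), so t ≡ 5·0 = 0 ≡ 0 (mod 7).
    Then x = 437 + 1235·0 = 437, valid modulo lcm(1235, 7) = 8645: x ≡ 437 (mod 8645).
  Combine with x ≡ 1 (mod 3); new modulus lcm = 25935.
    Write x = 437 + 8645·t and substitute into x ≡ 1 (mod 3): 8645·t ≡ 1 − 437 = -436 (mod 3).
    Reduce coefficients mod 3: 2·t ≡ 2 (mod 3).
    The inverse of 2 mod 3 is 2 (since 2·2 = 4 = 1·3 + 1), so t ≡ 2·2 = 4 ≡ 1 (mod 3).
    Then x = 437 + 8645·1 = 9082, valid modulo lcm(8645, 3) = 25935: x ≡ 9082 (mod 25935).
Verify against each original: 9082 mod 13 = 8, 9082 mod 19 = 0, 9082 mod 5 = 2, 9082 mod 7 = 3, 9082 mod 3 = 1.

x ≡ 9082 (mod 25935).


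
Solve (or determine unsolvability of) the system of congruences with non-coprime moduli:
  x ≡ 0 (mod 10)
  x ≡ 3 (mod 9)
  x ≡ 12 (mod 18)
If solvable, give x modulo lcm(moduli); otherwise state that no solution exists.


Moduli 10, 9, 18 are not pairwise coprime, so CRT works modulo lcm(m_i) when all pairwise compatibility conditions hold.
Pairwise compatibility: gcd(m_i, m_j) must divide a_i - a_j for every pair.
Merge one congruence at a time:
  Start: x ≡ 0 (mod 10).
  Combine with x ≡ 3 (mod 9): gcd(10, 9) = 1; 3 - 0 = 3, which IS divisible by 1, so compatible.
    Write x = 0 + 10·t and substitute into x ≡ 3 (mod 9): 10·t ≡ 3 − 0 = 3 (mod 9).
    Reduce coefficients mod 9: 1·t ≡ 3 (mod 9).
    So t ≡ 3 (mod 9).
    Then x = 0 + 10·3 = 30, valid modulo lcm(10, 9) = 90: x ≡ 30 (mod 90).
  Combine with x ≡ 12 (mod 18): gcd(90, 18) = 18; 12 - 30 = -18, which IS divisible by 18, so compatible.
    Write x = 30 + 90·t and substitute into x ≡ 12 (mod 18): 90·t ≡ 12 − 30 = -18 (mod 18).
    Divide the congruence (and modulus) by g = 18: 5·t ≡ -1 (mod 1).
    Modulo 1 every t works; take t = 0.
    Then x = 30 + 90·0 = 30, valid modulo lcm(90, 18) = 90: x ≡ 30 (mod 90).
Verify: 30 mod 10 = 0, 30 mod 9 = 3, 30 mod 18 = 12.

x ≡ 30 (mod 90).


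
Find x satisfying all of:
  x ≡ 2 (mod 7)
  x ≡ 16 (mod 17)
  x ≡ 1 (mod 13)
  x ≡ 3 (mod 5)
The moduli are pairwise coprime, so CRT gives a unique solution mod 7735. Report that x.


Product of moduli M = 7 · 17 · 13 · 5 = 7735.
Merge one congruence at a time:
  Start: x ≡ 2 (mod 7).
  Combine with x ≡ 16 (mod 17); new modulus lcm = 119.
    Write x = 2 + 7·t and substitute into x ≡ 16 (mod 17): 7·t ≡ 16 − 2 = 14 (mod 17).
    The inverse of 7 mod 17 is 5 (since 7·5 = 35 = 2·17 + 1), so t ≡ 5·14 = 70 ≡ 2 (mod 17).
    Then x = 2 + 7·2 = 16, valid modulo lcm(7, 17) = 119: x ≡ 16 (mod 119).
  Combine with x ≡ 1 (mod 13); new modulus lcm = 1547.
    Write x = 16 + 119·t and substitute into x ≡ 1 (mod 13): 119·t ≡ 1 − 16 = -15 (mod 13).
    Reduce coefficients mod 13: 2·t ≡ 11 (mod 13).
    The inverse of 2 mod 13 is 7 (since 2·7 = 14 = 1·13 + 1), so t ≡ 7·11 = 77 ≡ 12 (mod 13).
    Then x = 16 + 119·12 = 1444, valid modulo lcm(119, 13) = 1547: x ≡ 1444 (mod 1547).
  Combine with x ≡ 3 (mod 5); new modulus lcm = 7735.
    Write x = 1444 + 1547·t and substitute into x ≡ 3 (mod 5): 1547·t ≡ 3 − 1444 = -1441 (mod 5).
    Reduce coefficients mod 5: 2·t ≡ 4 (mod 5).
    The inverse of 2 mod 5 is 3 (since 2·3 = 6 = 1·5 + 1), so t ≡ 3·4 = 12 ≡ 2 (mod 5).
    Then x = 1444 + 1547·2 = 4538, valid modulo lcm(1547, 5) = 7735: x ≡ 4538 (mod 7735).
Verify against each original: 4538 mod 7 = 2, 4538 mod 17 = 16, 4538 mod 13 = 1, 4538 mod 5 = 3.

x ≡ 4538 (mod 7735).


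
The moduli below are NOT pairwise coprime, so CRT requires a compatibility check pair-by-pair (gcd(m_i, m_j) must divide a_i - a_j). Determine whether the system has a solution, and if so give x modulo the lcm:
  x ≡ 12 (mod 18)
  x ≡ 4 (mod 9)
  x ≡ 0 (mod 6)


Moduli 18, 9, 6 are not pairwise coprime, so CRT works modulo lcm(m_i) when all pairwise compatibility conditions hold.
Pairwise compatibility: gcd(m_i, m_j) must divide a_i - a_j for every pair.
Merge one congruence at a time:
  Start: x ≡ 12 (mod 18).
  Combine with x ≡ 4 (mod 9): gcd(18, 9) = 9, and 4 - 12 = -8 is NOT divisible by 9.
    ⇒ system is inconsistent (no integer solution).

No solution (the system is inconsistent).


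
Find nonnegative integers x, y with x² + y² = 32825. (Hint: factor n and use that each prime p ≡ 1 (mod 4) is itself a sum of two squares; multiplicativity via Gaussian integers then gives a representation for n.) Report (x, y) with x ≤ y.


Step 1: Factor n = 32825 = 5^2 · 13 · 101.
Step 2: Check the mod-4 condition on each prime factor: 5 ≡ 1 (mod 4), exponent 2; 13 ≡ 1 (mod 4), exponent 1; 101 ≡ 1 (mod 4), exponent 1.
All primes ≡ 3 (mod 4) appear to even exponent (or don't appear), so by the two-squares theorem n IS expressible as a sum of two squares.
Step 3: Build a representation. Group n = k² · m with k = 5 and m = 13 · 101 = 1313 (a product of primes ≡ 1 (mod 4)); a representation of m scales to one of n via (k·x)² + (k·y)² = k²(x² + y²). Each prime p ≡ 1 (mod 4) is itself a sum of two squares; find a² by testing p − a² for a perfect square:
  13: 13 − 1² = 12, 13 − 2² = 9 = 3² ⇒ 13 = 2² + 3².
  101: 101 − 1² = 100 = 10² ⇒ 101 = 1² + 10².
  Combine using the Brahmagupta–Fibonacci identity (a² + b²)(c² + d²) = (ac − bd)² + (ad + bc)² = (ac + bd)² + (ad − bc)²:
  13 · 101 = 1313: from (2² + 3²)(1² + 10²), take (2·1 − 3·10, 2·10 + 3·1) = (2 − 30, 20 + 3) = (-28, 23); dropping signs (only squares matter) gives (28, 23); check 28² + 23² = 784 + 529 = 1313 ✓.
  Scale by k = 5: (5·28, 5·23) = (140, 115).
Step 4: Order so x ≤ y and verify: 115² + 140² = 13225 + 19600 = 32825 = n. ✓

n = 32825 = 115² + 140² (one valid representation with x ≤ y).


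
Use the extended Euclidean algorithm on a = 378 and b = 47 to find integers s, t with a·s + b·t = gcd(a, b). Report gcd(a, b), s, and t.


Euclidean algorithm on (378, 47) — divide until remainder is 0:
  378 = 8 · 47 + 2
  47 = 23 · 2 + 1
  2 = 2 · 1 + 0
gcd(378, 47) = 1.
Track Bezout coefficients alongside the remainders: start with r₀ = 378 = a·1 + b·0 (s = 1, t = 0) and r₁ = 47 = a·0 + b·1 (s = 0, t = 1); each new remainder r_{k+1} = r_{k-1} − q_k·r_k inherits s_{k+1} = s_{k-1} − q_k·s_k, t_{k+1} = t_{k-1} − q_k·t_k, so r_k = a·s_k + b·t_k at every step:
  q = 8: r = 2, s = 1 − 8·0 = 1, t = 0 − 8·1 = -8  (check: 378·1 + 47·(-8) = 2)
  q = 23: r = 1, s = 0 − 23·1 = -23, t = 1 − 23·(-8) = 185  (check: 378·(-23) + 47·185 = 1)
The row with r = 1 (the gcd) gives the Bezout coefficients s = -23, t = 185.
Result: 378 · (-23) + 47 · (185) = 1.

gcd(378, 47) = 1; s = -23, t = 185 (check: 378·(-23) + 47·185 = 1).


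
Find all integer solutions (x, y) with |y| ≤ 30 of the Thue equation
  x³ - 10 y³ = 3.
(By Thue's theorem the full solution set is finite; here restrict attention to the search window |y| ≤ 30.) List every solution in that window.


The equation is x³ - 10y³ = 3. For fixed y, x³ = 10·y³ + 3, so a solution requires the RHS to be a perfect cube.
Strategy: iterate y from -30 to 30, compute RHS = 10·y³ + 3, and check whether it is a (positive or negative) perfect cube.
Check small values of y:
  y = 0: RHS = 3 is not a perfect cube.
  y = 1: RHS = 13 is not a perfect cube.
  y = -1: RHS = -7 is not a perfect cube.
  y = 2: RHS = 83 is not a perfect cube.
  y = -2: RHS = -77 is not a perfect cube.
  y = 3: RHS = 273 is not a perfect cube.
  y = -3: RHS = -267 is not a perfect cube.
Continuing the search up to |y| = 30 finds no solutions either.
No (x, y) in the scanned range satisfies the equation.

No integer solutions with |y| ≤ 30.


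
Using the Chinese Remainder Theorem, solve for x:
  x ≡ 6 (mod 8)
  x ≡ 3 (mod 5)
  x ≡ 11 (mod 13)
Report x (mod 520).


Moduli 8, 5, 13 are pairwise coprime; by CRT there is a unique solution modulo M = 8 · 5 · 13 = 520.
Solve pairwise, accumulating the modulus:
  Start with x ≡ 6 (mod 8).
  Combine with x ≡ 3 (mod 5): since gcd(8, 5) = 1, we get a unique residue mod 40.
    Write x = 6 + 8·t and substitute into x ≡ 3 (mod 5): 8·t ≡ 3 − 6 = -3 (mod 5).
    Reduce coefficients mod 5: 3·t ≡ 2 (mod 5).
    The inverse of 3 mod 5 is 2 (since 3·2 = 6 = 1·5 + 1), so t ≡ 2·2 = 4 ≡ 4 (mod 5).
    Then x = 6 + 8·4 = 38, valid modulo lcm(8, 5) = 40: x ≡ 38 (mod 40).
  Combine with x ≡ 11 (mod 13): since gcd(40, 13) = 1, we get a unique residue mod 520.
    Write x = 38 + 40·t and substitute into x ≡ 11 (mod 13): 40·t ≡ 11 − 38 = -27 (mod 13).
    Reduce coefficients mod 13: 1·t ≡ 12 (mod 13).
    So t ≡ 12 (mod 13).
    Then x = 38 + 40·12 = 518, valid modulo lcm(40, 13) = 520: x ≡ 518 (mod 520).
Verify: 518 mod 8 = 6 ✓, 518 mod 5 = 3 ✓, 518 mod 13 = 11 ✓.

x ≡ 518 (mod 520).


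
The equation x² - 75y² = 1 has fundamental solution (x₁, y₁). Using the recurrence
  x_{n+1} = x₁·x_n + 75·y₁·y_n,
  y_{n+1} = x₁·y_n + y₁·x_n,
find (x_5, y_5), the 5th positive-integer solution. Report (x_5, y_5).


Step 1: Find the fundamental solution (x₁, y₁) of x² - 75y² = 1.
  Expand √75 as a continued fraction. a₀ = ⌊√75⌋ = 8; iterate m_{k+1} = d_k·a_k − m_k, d_{k+1} = (75 − m_{k+1}²)/d_k, a_{k+1} = ⌊(a₀ + m_{k+1})/d_{k+1}⌋ (starting m₀ = 0, d₀ = 1), with convergents p_k = a_k·p_{k-1} + p_{k-2}, q_k = a_k·q_{k-1} + q_{k-2} (p₋₁ = 1, q₋₁ = 0):
  k = 0: a₀ = 8; p₀/q₀ = 8/1; p₀² − 75·q₀² = 64 − 75 = -11.
  k = 1: m = 8, d = 11, a = ⌊(8 + 8)/11⌋ = 1; p/q = (1·8 + 1)/(1·1 + 0) = 9/1; p² − 75·q² = 81 − 75 = 6.
  k = 2: m = 3, d = 6, a = ⌊(8 + 3)/6⌋ = 1; p/q = (1·9 + 8)/(1·1 + 1) = 17/2; p² − 75·q² = 289 − 300 = -11.
  k = 3: m = 3, d = 11, a = ⌊(8 + 3)/11⌋ = 1; p/q = (1·17 + 9)/(1·2 + 1) = 26/3; p² − 75·q² = 676 − 675 = 1.
  The first convergent with p² − 75·q² = 1 gives the fundamental solution (x₁, y₁) = (26, 3).
Step 2: Apply the recurrence (x_{n+1}, y_{n+1}) = (x₁x_n + 75y₁y_n, x₁y_n + y₁x_n) repeatedly.
  From (x_1, y_1) = (26, 3): x_2 = 26·26 + 75·3·3 = 1351; y_2 = 26·3 + 3·26 = 156.
  From (x_2, y_2) = (1351, 156): x_3 = 26·1351 + 75·3·156 = 70226; y_3 = 26·156 + 3·1351 = 8109.
  From (x_3, y_3) = (70226, 8109): x_4 = 26·70226 + 75·3·8109 = 3650401; y_4 = 26·8109 + 3·70226 = 421512.
  From (x_4, y_4) = (3650401, 421512): x_5 = 26·3650401 + 75·3·421512 = 189750626; y_5 = 26·421512 + 3·3650401 = 21910515.
Step 3: Verify x_5² - 75·y_5² = 36005300067391876 - 36005300067391875 = 1 (should be 1). ✓

(x_1, y_1) = (26, 3); (x_5, y_5) = (189750626, 21910515).


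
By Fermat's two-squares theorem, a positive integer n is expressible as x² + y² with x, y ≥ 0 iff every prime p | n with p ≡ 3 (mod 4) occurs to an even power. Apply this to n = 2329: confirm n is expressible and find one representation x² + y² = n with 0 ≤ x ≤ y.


Step 1: Factor n = 2329 = 17 · 137.
Step 2: Check the mod-4 condition on each prime factor: 17 ≡ 1 (mod 4), exponent 1; 137 ≡ 1 (mod 4), exponent 1.
All primes ≡ 3 (mod 4) appear to even exponent (or don't appear), so by the two-squares theorem n IS expressible as a sum of two squares.
Step 3: Build a representation. Here n = 17 · 137 is a product of primes ≡ 1 (mod 4). Each prime p ≡ 1 (mod 4) is itself a sum of two squares; find a² by testing p − a² for a perfect square:
  17: 17 − 1² = 16 = 4² ⇒ 17 = 1² + 4².
  137: 137 − 1² = 136, 137 − 2² = 133, 137 − 3² = 128, 137 − 4² = 121 = 11² ⇒ 137 = 4² + 11².
  Combine using the Brahmagupta–Fibonacci identity (a² + b²)(c² + d²) = (ac − bd)² + (ad + bc)² = (ac + bd)² + (ad − bc)²:
  17 · 137 = 2329: from (1² + 4²)(4² + 11²), take (1·4 − 4·11, 1·11 + 4·4) = (4 − 44, 11 + 16) = (-40, 27); dropping signs (only squares matter) gives (40, 27); check 40² + 27² = 1600 + 729 = 2329 ✓.
Step 4: Order so x ≤ y and verify: 27² + 40² = 729 + 1600 = 2329 = n. ✓

n = 2329 = 27² + 40² (one valid representation with x ≤ y).


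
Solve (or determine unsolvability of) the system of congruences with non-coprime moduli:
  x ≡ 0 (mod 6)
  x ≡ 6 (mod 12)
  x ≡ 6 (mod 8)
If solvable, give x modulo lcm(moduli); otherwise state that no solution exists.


Moduli 6, 12, 8 are not pairwise coprime, so CRT works modulo lcm(m_i) when all pairwise compatibility conditions hold.
Pairwise compatibility: gcd(m_i, m_j) must divide a_i - a_j for every pair.
Merge one congruence at a time:
  Start: x ≡ 0 (mod 6).
  Combine with x ≡ 6 (mod 12): gcd(6, 12) = 6; 6 - 0 = 6, which IS divisible by 6, so compatible.
    Write x = 0 + 6·t and substitute into x ≡ 6 (mod 12): 6·t ≡ 6 − 0 = 6 (mod 12).
    Divide the congruence (and modulus) by g = 6: 1·t ≡ 1 (mod 2).
    So t ≡ 1 (mod 2).
    Then x = 0 + 6·1 = 6, valid modulo lcm(6, 12) = 12: x ≡ 6 (mod 12).
  Combine with x ≡ 6 (mod 8): gcd(12, 8) = 4; 6 - 6 = 0, which IS divisible by 4, so compatible.
    Write x = 6 + 12·t and substitute into x ≡ 6 (mod 8): 12·t ≡ 6 − 6 = 0 (mod 8).
    Divide the congruence (and modulus) by g = 4: 3·t ≡ 0 (mod 2).
    Reduce coefficients mod 2: 1·t ≡ 0 (mod 2).
    So t ≡ 0 (mod 2).
    Then x = 6 + 12·0 = 6, valid modulo lcm(12, 8) = 24: x ≡ 6 (mod 24).
Verify: 6 mod 6 = 0, 6 mod 12 = 6, 6 mod 8 = 6.

x ≡ 6 (mod 24).


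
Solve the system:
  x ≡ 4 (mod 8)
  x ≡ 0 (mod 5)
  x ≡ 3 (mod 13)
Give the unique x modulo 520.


Moduli 8, 5, 13 are pairwise coprime; by CRT there is a unique solution modulo M = 8 · 5 · 13 = 520.
Solve pairwise, accumulating the modulus:
  Start with x ≡ 4 (mod 8).
  Combine with x ≡ 0 (mod 5): since gcd(8, 5) = 1, we get a unique residue mod 40.
    Write x = 4 + 8·t and substitute into x ≡ 0 (mod 5): 8·t ≡ 0 − 4 = -4 (mod 5).
    Reduce coefficients mod 5: 3·t ≡ 1 (mod 5).
    The inverse of 3 mod 5 is 2 (since 3·2 = 6 = 1·5 + 1), so t ≡ 2·1 = 2 ≡ 2 (mod 5).
    Then x = 4 + 8·2 = 20, valid modulo lcm(8, 5) = 40: x ≡ 20 (mod 40).
  Combine with x ≡ 3 (mod 13): since gcd(40, 13) = 1, we get a unique residue mod 520.
    Write x = 20 + 40·t and substitute into x ≡ 3 (mod 13): 40·t ≡ 3 − 20 = -17 (mod 13).
    Reduce coefficients mod 13: 1·t ≡ 9 (mod 13).
    So t ≡ 9 (mod 13).
    Then x = 20 + 40·9 = 380, valid modulo lcm(40, 13) = 520: x ≡ 380 (mod 520).
Verify: 380 mod 8 = 4 ✓, 380 mod 5 = 0 ✓, 380 mod 13 = 3 ✓.

x ≡ 380 (mod 520).


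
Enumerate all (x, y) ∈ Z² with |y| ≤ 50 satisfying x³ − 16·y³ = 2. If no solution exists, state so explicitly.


The equation is x³ - 16y³ = 2. For fixed y, x³ = 16·y³ + 2, so a solution requires the RHS to be a perfect cube.
Strategy: iterate y from -50 to 50, compute RHS = 16·y³ + 2, and check whether it is a (positive or negative) perfect cube.
Check small values of y:
  y = 0: RHS = 2 is not a perfect cube.
  y = 1: RHS = 18 is not a perfect cube.
  y = -1: RHS = -14 is not a perfect cube.
  y = 2: RHS = 130 is not a perfect cube.
  y = -2: RHS = -126 is not a perfect cube.
  y = 3: RHS = 434 is not a perfect cube.
  y = -3: RHS = -430 is not a perfect cube.
Continuing the search up to |y| = 50 finds no solutions either.
No (x, y) in the scanned range satisfies the equation.

No integer solutions with |y| ≤ 50.


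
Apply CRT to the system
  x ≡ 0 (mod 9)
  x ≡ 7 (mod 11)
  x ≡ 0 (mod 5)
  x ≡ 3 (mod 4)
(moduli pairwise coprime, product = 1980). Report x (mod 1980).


Product of moduli M = 9 · 11 · 5 · 4 = 1980.
Merge one congruence at a time:
  Start: x ≡ 0 (mod 9).
  Combine with x ≡ 7 (mod 11); new modulus lcm = 99.
    Write x = 0 + 9·t and substitute into x ≡ 7 (mod 11): 9·t ≡ 7 − 0 = 7 (mod 11).
    The inverse of 9 mod 11 is 5 (since 9·5 = 45 = 4·11 + 1), so t ≡ 5·7 = 35 ≡ 2 (mod 11).
    Then x = 0 + 9·2 = 18, valid modulo lcm(9, 11) = 99: x ≡ 18 (mod 99).
  Combine with x ≡ 0 (mod 5); new modulus lcm = 495.
    Write x = 18 + 99·t and substitute into x ≡ 0 (mod 5): 99·t ≡ 0 − 18 = -18 (mod 5).
    Reduce coefficients mod 5: 4·t ≡ 2 (mod 5).
    The inverse of 4 mod 5 is 4 (since 4·4 = 16 = 3·5 + 1), so t ≡ 4·2 = 8 ≡ 3 (mod 5).
    Then x = 18 + 99·3 = 315, valid modulo lcm(99, 5) = 495: x ≡ 315 (mod 495).
  Combine with x ≡ 3 (mod 4); new modulus lcm = 1980.
    Write x = 315 + 495·t and substitute into x ≡ 3 (mod 4): 495·t ≡ 3 − 315 = -312 (mod 4).
    Reduce coefficients mod 4: 3·t ≡ 0 (mod 4).
    The inverse of 3 mod 4 is 3 (since 3·3 = 9 = 2·4 + 1), so t ≡ 3·0 = 0 ≡ 0 (mod 4).
    Then x = 315 + 495·0 = 315, valid modulo lcm(495, 4) = 1980: x ≡ 315 (mod 1980).
Verify against each original: 315 mod 9 = 0, 315 mod 11 = 7, 315 mod 5 = 0, 315 mod 4 = 3.

x ≡ 315 (mod 1980).


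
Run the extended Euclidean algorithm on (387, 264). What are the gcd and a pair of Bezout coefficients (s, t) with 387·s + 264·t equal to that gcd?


Euclidean algorithm on (387, 264) — divide until remainder is 0:
  387 = 1 · 264 + 123
  264 = 2 · 123 + 18
  123 = 6 · 18 + 15
  18 = 1 · 15 + 3
  15 = 5 · 3 + 0
gcd(387, 264) = 3.
Track Bezout coefficients alongside the remainders: start with r₀ = 387 = a·1 + b·0 (s = 1, t = 0) and r₁ = 264 = a·0 + b·1 (s = 0, t = 1); each new remainder r_{k+1} = r_{k-1} − q_k·r_k inherits s_{k+1} = s_{k-1} − q_k·s_k, t_{k+1} = t_{k-1} − q_k·t_k, so r_k = a·s_k + b·t_k at every step:
  q = 1: r = 123, s = 1 − 1·0 = 1, t = 0 − 1·1 = -1  (check: 387·1 + 264·(-1) = 123)
  q = 2: r = 18, s = 0 − 2·1 = -2, t = 1 − 2·(-1) = 3  (check: 387·(-2) + 264·3 = 18)
  q = 6: r = 15, s = 1 − 6·(-2) = 13, t = -1 − 6·3 = -19  (check: 387·13 + 264·(-19) = 15)
  q = 1: r = 3, s = -2 − 1·13 = -15, t = 3 − 1·(-19) = 22  (check: 387·(-15) + 264·22 = 3)
The row with r = 3 (the gcd) gives the Bezout coefficients s = -15, t = 22.
Result: 387 · (-15) + 264 · (22) = 3.

gcd(387, 264) = 3; s = -15, t = 22 (check: 387·(-15) + 264·22 = 3).


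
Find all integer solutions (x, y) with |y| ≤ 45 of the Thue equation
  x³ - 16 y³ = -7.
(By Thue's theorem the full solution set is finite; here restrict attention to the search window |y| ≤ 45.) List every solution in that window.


The equation is x³ - 16y³ = -7. For fixed y, x³ = 16·y³ − 7, so a solution requires the RHS to be a perfect cube.
Strategy: iterate y from -45 to 45, compute RHS = 16·y³ − 7, and check whether it is a (positive or negative) perfect cube.
Check small values of y:
  y = 0: RHS = -7 is not a perfect cube.
  y = 1: RHS = 9 is not a perfect cube.
  y = -1: RHS = -23 is not a perfect cube.
  y = 2: RHS = 121 is not a perfect cube.
  y = -2: RHS = -135 is not a perfect cube.
  y = 3: RHS = 425 is not a perfect cube.
  y = -3: RHS = -439 is not a perfect cube.
Continuing the search up to |y| = 45 finds no solutions either.
No (x, y) in the scanned range satisfies the equation.

No integer solutions with |y| ≤ 45.


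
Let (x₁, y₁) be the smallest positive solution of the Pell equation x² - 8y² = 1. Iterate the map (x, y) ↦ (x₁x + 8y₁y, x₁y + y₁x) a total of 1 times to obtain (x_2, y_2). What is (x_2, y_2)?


Step 1: Find the fundamental solution (x₁, y₁) of x² - 8y² = 1.
  Expand √8 as a continued fraction. a₀ = ⌊√8⌋ = 2; iterate m_{k+1} = d_k·a_k − m_k, d_{k+1} = (8 − m_{k+1}²)/d_k, a_{k+1} = ⌊(a₀ + m_{k+1})/d_{k+1}⌋ (starting m₀ = 0, d₀ = 1), with convergents p_k = a_k·p_{k-1} + p_{k-2}, q_k = a_k·q_{k-1} + q_{k-2} (p₋₁ = 1, q₋₁ = 0):
  k = 0: a₀ = 2; p₀/q₀ = 2/1; p₀² − 8·q₀² = 4 − 8 = -4.
  k = 1: m = 2, d = 4, a = ⌊(2 + 2)/4⌋ = 1; p/q = (1·2 + 1)/(1·1 + 0) = 3/1; p² − 8·q² = 9 − 8 = 1.
  The first convergent with p² − 8·q² = 1 gives the fundamental solution (x₁, y₁) = (3, 1).
Step 2: Apply the recurrence (x_{n+1}, y_{n+1}) = (x₁x_n + 8y₁y_n, x₁y_n + y₁x_n) repeatedly.
  From (x_1, y_1) = (3, 1): x_2 = 3·3 + 8·1·1 = 17; y_2 = 3·1 + 1·3 = 6.
Step 3: Verify x_2² - 8·y_2² = 289 - 288 = 1 (should be 1). ✓

(x_1, y_1) = (3, 1); (x_2, y_2) = (17, 6).


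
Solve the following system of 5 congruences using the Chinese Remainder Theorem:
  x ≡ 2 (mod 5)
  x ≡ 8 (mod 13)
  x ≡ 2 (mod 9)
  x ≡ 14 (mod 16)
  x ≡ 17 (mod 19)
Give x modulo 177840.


Product of moduli M = 5 · 13 · 9 · 16 · 19 = 177840.
Merge one congruence at a time:
  Start: x ≡ 2 (mod 5).
  Combine with x ≡ 8 (mod 13); new modulus lcm = 65.
    Write x = 2 + 5·t and substitute into x ≡ 8 (mod 13): 5·t ≡ 8 − 2 = 6 (mod 13).
    The inverse of 5 mod 13 is 8 (since 5·8 = 40 = 3·13 + 1), so t ≡ 8·6 = 48 ≡ 9 (mod 13).
    Then x = 2 + 5·9 = 47, valid modulo lcm(5, 13) = 65: x ≡ 47 (mod 65).
  Combine with x ≡ 2 (mod 9); new modulus lcm = 585.
    Write x = 47 + 65·t and substitute into x ≡ 2 (mod 9): 65·t ≡ 2 − 47 = -45 (mod 9).
    Reduce coefficients mod 9: 2·t ≡ 0 (mod 9).
    The inverse of 2 mod 9 is 5 (since 2·5 = 10 = 1·9 + 1), so t ≡ 5·0 = 0 ≡ 0 (mod 9).
    Then x = 47 + 65·0 = 47, valid modulo lcm(65, 9) = 585: x ≡ 47 (mod 585).
  Combine with x ≡ 14 (mod 16); new modulus lcm = 9360.
    Write x = 47 + 585·t and substitute into x ≡ 14 (mod 16): 585·t ≡ 14 − 47 = -33 (mod 16).
    Reduce coefficients mod 16: 9·t ≡ 15 (mod 16).
    The inverse of 9 mod 16 is 9 (since 9·9 = 81 = 5·16 + 1), so t ≡ 9·15 = 135 ≡ 7 (mod 16).
    Then x = 47 + 585·7 = 4142, valid modulo lcm(585, 16) = 9360: x ≡ 4142 (mod 9360).
  Combine with x ≡ 17 (mod 19); new modulus lcm = 177840.
    Write x = 4142 + 9360·t and substitute into x ≡ 17 (mod 19): 9360·t ≡ 17 − 4142 = -4125 (mod 19).
    Reduce coefficients mod 19: 12·t ≡ 17 (mod 19).
    The inverse of 12 mod 19 is 8 (since 12·8 = 96 = 5·19 + 1), so t ≡ 8·17 = 136 ≡ 3 (mod 19).
    Then x = 4142 + 9360·3 = 32222, valid modulo lcm(9360, 19) = 177840: x ≡ 32222 (mod 177840).
Verify against each original: 32222 mod 5 = 2, 32222 mod 13 = 8, 32222 mod 9 = 2, 32222 mod 16 = 14, 32222 mod 19 = 17.

x ≡ 32222 (mod 177840).


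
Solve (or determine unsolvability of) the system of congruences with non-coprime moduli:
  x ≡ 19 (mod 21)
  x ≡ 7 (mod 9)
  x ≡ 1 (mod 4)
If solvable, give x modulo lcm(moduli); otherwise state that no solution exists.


Moduli 21, 9, 4 are not pairwise coprime, so CRT works modulo lcm(m_i) when all pairwise compatibility conditions hold.
Pairwise compatibility: gcd(m_i, m_j) must divide a_i - a_j for every pair.
Merge one congruence at a time:
  Start: x ≡ 19 (mod 21).
  Combine with x ≡ 7 (mod 9): gcd(21, 9) = 3; 7 - 19 = -12, which IS divisible by 3, so compatible.
    Write x = 19 + 21·t and substitute into x ≡ 7 (mod 9): 21·t ≡ 7 − 19 = -12 (mod 9).
    Divide the congruence (and modulus) by g = 3: 7·t ≡ -4 (mod 3).
    Reduce coefficients mod 3: 1·t ≡ 2 (mod 3).
    So t ≡ 2 (mod 3).
    Then x = 19 + 21·2 = 61, valid modulo lcm(21, 9) = 63: x ≡ 61 (mod 63).
  Combine with x ≡ 1 (mod 4): gcd(63, 4) = 1; 1 - 61 = -60, which IS divisible by 1, so compatible.
    Write x = 61 + 63·t and substitute into x ≡ 1 (mod 4): 63·t ≡ 1 − 61 = -60 (mod 4).
    Reduce coefficients mod 4: 3·t ≡ 0 (mod 4).
    The inverse of 3 mod 4 is 3 (since 3·3 = 9 = 2·4 + 1), so t ≡ 3·0 = 0 ≡ 0 (mod 4).
    Then x = 61 + 63·0 = 61, valid modulo lcm(63, 4) = 252: x ≡ 61 (mod 252).
Verify: 61 mod 21 = 19, 61 mod 9 = 7, 61 mod 4 = 1.

x ≡ 61 (mod 252).


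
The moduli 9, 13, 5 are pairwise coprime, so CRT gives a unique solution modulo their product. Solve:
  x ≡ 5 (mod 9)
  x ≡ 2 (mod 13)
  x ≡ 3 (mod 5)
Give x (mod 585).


Moduli 9, 13, 5 are pairwise coprime; by CRT there is a unique solution modulo M = 9 · 13 · 5 = 585.
Solve pairwise, accumulating the modulus:
  Start with x ≡ 5 (mod 9).
  Combine with x ≡ 2 (mod 13): since gcd(9, 13) = 1, we get a unique residue mod 117.
    Write x = 5 + 9·t and substitute into x ≡ 2 (mod 13): 9·t ≡ 2 − 5 = -3 (mod 13).
    Reduce coefficients mod 13: 9·t ≡ 10 (mod 13).
    The inverse of 9 mod 13 is 3 (since 9·3 = 27 = 2·13 + 1), so t ≡ 3·10 = 30 ≡ 4 (mod 13).
    Then x = 5 + 9·4 = 41, valid modulo lcm(9, 13) = 117: x ≡ 41 (mod 117).
  Combine with x ≡ 3 (mod 5): since gcd(117, 5) = 1, we get a unique residue mod 585.
    Write x = 41 + 117·t and substitute into x ≡ 3 (mod 5): 117·t ≡ 3 − 41 = -38 (mod 5).
    Reduce coefficients mod 5: 2·t ≡ 2 (mod 5).
    The inverse of 2 mod 5 is 3 (since 2·3 = 6 = 1·5 + 1), so t ≡ 3·2 = 6 ≡ 1 (mod 5).
    Then x = 41 + 117·1 = 158, valid modulo lcm(117, 5) = 585: x ≡ 158 (mod 585).
Verify: 158 mod 9 = 5 ✓, 158 mod 13 = 2 ✓, 158 mod 5 = 3 ✓.

x ≡ 158 (mod 585).


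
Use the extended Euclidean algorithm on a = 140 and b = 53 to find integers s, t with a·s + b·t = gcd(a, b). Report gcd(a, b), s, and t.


Euclidean algorithm on (140, 53) — divide until remainder is 0:
  140 = 2 · 53 + 34
  53 = 1 · 34 + 19
  34 = 1 · 19 + 15
  19 = 1 · 15 + 4
  15 = 3 · 4 + 3
  4 = 1 · 3 + 1
  3 = 3 · 1 + 0
gcd(140, 53) = 1.
Track Bezout coefficients alongside the remainders: start with r₀ = 140 = a·1 + b·0 (s = 1, t = 0) and r₁ = 53 = a·0 + b·1 (s = 0, t = 1); each new remainder r_{k+1} = r_{k-1} − q_k·r_k inherits s_{k+1} = s_{k-1} − q_k·s_k, t_{k+1} = t_{k-1} − q_k·t_k, so r_k = a·s_k + b·t_k at every step:
  q = 2: r = 34, s = 1 − 2·0 = 1, t = 0 − 2·1 = -2  (check: 140·1 + 53·(-2) = 34)
  q = 1: r = 19, s = 0 − 1·1 = -1, t = 1 − 1·(-2) = 3  (check: 140·(-1) + 53·3 = 19)
  q = 1: r = 15, s = 1 − 1·(-1) = 2, t = -2 − 1·3 = -5  (check: 140·2 + 53·(-5) = 15)
  q = 1: r = 4, s = -1 − 1·2 = -3, t = 3 − 1·(-5) = 8  (check: 140·(-3) + 53·8 = 4)
  q = 3: r = 3, s = 2 − 3·(-3) = 11, t = -5 − 3·8 = -29  (check: 140·11 + 53·(-29) = 3)
  q = 1: r = 1, s = -3 − 1·11 = -14, t = 8 − 1·(-29) = 37  (check: 140·(-14) + 53·37 = 1)
The row with r = 1 (the gcd) gives the Bezout coefficients s = -14, t = 37.
Result: 140 · (-14) + 53 · (37) = 1.

gcd(140, 53) = 1; s = -14, t = 37 (check: 140·(-14) + 53·37 = 1).


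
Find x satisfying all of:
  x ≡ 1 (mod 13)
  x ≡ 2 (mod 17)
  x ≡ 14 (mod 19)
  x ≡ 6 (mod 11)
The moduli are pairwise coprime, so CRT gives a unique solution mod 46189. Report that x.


Product of moduli M = 13 · 17 · 19 · 11 = 46189.
Merge one congruence at a time:
  Start: x ≡ 1 (mod 13).
  Combine with x ≡ 2 (mod 17); new modulus lcm = 221.
    Write x = 1 + 13·t and substitute into x ≡ 2 (mod 17): 13·t ≡ 2 − 1 = 1 (mod 17).
    The inverse of 13 mod 17 is 4 (since 13·4 = 52 = 3·17 + 1), so t ≡ 4·1 = 4 ≡ 4 (mod 17).
    Then x = 1 + 13·4 = 53, valid modulo lcm(13, 17) = 221: x ≡ 53 (mod 221).
  Combine with x ≡ 14 (mod 19); new modulus lcm = 4199.
    Write x = 53 + 221·t and substitute into x ≡ 14 (mod 19): 221·t ≡ 14 − 53 = -39 (mod 19).
    Reduce coefficients mod 19: 12·t ≡ 18 (mod 19).
    The inverse of 12 mod 19 is 8 (since 12·8 = 96 = 5·19 + 1), so t ≡ 8·18 = 144 ≡ 11 (mod 19).
    Then x = 53 + 221·11 = 2484, valid modulo lcm(221, 19) = 4199: x ≡ 2484 (mod 4199).
  Combine with x ≡ 6 (mod 11); new modulus lcm = 46189.
    Write x = 2484 + 4199·t and substitute into x ≡ 6 (mod 11): 4199·t ≡ 6 − 2484 = -2478 (mod 11).
    Reduce coefficients mod 11: 8·t ≡ 8 (mod 11).
    The inverse of 8 mod 11 is 7 (since 8·7 = 56 = 5·11 + 1), so t ≡ 7·8 = 56 ≡ 1 (mod 11).
    Then x = 2484 + 4199·1 = 6683, valid modulo lcm(4199, 11) = 46189: x ≡ 6683 (mod 46189).
Verify against each original: 6683 mod 13 = 1, 6683 mod 17 = 2, 6683 mod 19 = 14, 6683 mod 11 = 6.

x ≡ 6683 (mod 46189).


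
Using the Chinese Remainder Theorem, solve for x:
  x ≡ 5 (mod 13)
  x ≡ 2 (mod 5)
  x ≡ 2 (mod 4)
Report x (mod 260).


Moduli 13, 5, 4 are pairwise coprime; by CRT there is a unique solution modulo M = 13 · 5 · 4 = 260.
Solve pairwise, accumulating the modulus:
  Start with x ≡ 5 (mod 13).
  Combine with x ≡ 2 (mod 5): since gcd(13, 5) = 1, we get a unique residue mod 65.
    Write x = 5 + 13·t and substitute into x ≡ 2 (mod 5): 13·t ≡ 2 − 5 = -3 (mod 5).
    Reduce coefficients mod 5: 3·t ≡ 2 (mod 5).
    The inverse of 3 mod 5 is 2 (since 3·2 = 6 = 1·5 + 1), so t ≡ 2·2 = 4 ≡ 4 (mod 5).
    Then x = 5 + 13·4 = 57, valid modulo lcm(13, 5) = 65: x ≡ 57 (mod 65).
  Combine with x ≡ 2 (mod 4): since gcd(65, 4) = 1, we get a unique residue mod 260.
    Write x = 57 + 65·t and substitute into x ≡ 2 (mod 4): 65·t ≡ 2 − 57 = -55 (mod 4).
    Reduce coefficients mod 4: 1·t ≡ 1 (mod 4).
    So t ≡ 1 (mod 4).
    Then x = 57 + 65·1 = 122, valid modulo lcm(65, 4) = 260: x ≡ 122 (mod 260).
Verify: 122 mod 13 = 5 ✓, 122 mod 5 = 2 ✓, 122 mod 4 = 2 ✓.

x ≡ 122 (mod 260).


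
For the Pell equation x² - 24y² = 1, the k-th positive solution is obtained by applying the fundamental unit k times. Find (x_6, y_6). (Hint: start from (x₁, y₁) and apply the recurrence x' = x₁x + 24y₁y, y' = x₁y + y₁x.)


Step 1: Find the fundamental solution (x₁, y₁) of x² - 24y² = 1.
  Expand √24 as a continued fraction. a₀ = ⌊√24⌋ = 4; iterate m_{k+1} = d_k·a_k − m_k, d_{k+1} = (24 − m_{k+1}²)/d_k, a_{k+1} = ⌊(a₀ + m_{k+1})/d_{k+1}⌋ (starting m₀ = 0, d₀ = 1), with convergents p_k = a_k·p_{k-1} + p_{k-2}, q_k = a_k·q_{k-1} + q_{k-2} (p₋₁ = 1, q₋₁ = 0):
  k = 0: a₀ = 4; p₀/q₀ = 4/1; p₀² − 24·q₀² = 16 − 24 = -8.
  k = 1: m = 4, d = 8, a = ⌊(4 + 4)/8⌋ = 1; p/q = (1·4 + 1)/(1·1 + 0) = 5/1; p² − 24·q² = 25 − 24 = 1.
  The first convergent with p² − 24·q² = 1 gives the fundamental solution (x₁, y₁) = (5, 1).
Step 2: Apply the recurrence (x_{n+1}, y_{n+1}) = (x₁x_n + 24y₁y_n, x₁y_n + y₁x_n) repeatedly.
  From (x_1, y_1) = (5, 1): x_2 = 5·5 + 24·1·1 = 49; y_2 = 5·1 + 1·5 = 10.
  From (x_2, y_2) = (49, 10): x_3 = 5·49 + 24·1·10 = 485; y_3 = 5·10 + 1·49 = 99.
  From (x_3, y_3) = (485, 99): x_4 = 5·485 + 24·1·99 = 4801; y_4 = 5·99 + 1·485 = 980.
  From (x_4, y_4) = (4801, 980): x_5 = 5·4801 + 24·1·980 = 47525; y_5 = 5·980 + 1·4801 = 9701.
  From (x_5, y_5) = (47525, 9701): x_6 = 5·47525 + 24·1·9701 = 470449; y_6 = 5·9701 + 1·47525 = 96030.
Step 3: Verify x_6² - 24·y_6² = 221322261601 - 221322261600 = 1 (should be 1). ✓

(x_1, y_1) = (5, 1); (x_6, y_6) = (470449, 96030).


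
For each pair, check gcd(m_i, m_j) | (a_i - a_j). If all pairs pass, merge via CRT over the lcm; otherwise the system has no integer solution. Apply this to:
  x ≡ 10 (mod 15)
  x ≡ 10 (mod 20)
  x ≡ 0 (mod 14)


Moduli 15, 20, 14 are not pairwise coprime, so CRT works modulo lcm(m_i) when all pairwise compatibility conditions hold.
Pairwise compatibility: gcd(m_i, m_j) must divide a_i - a_j for every pair.
Merge one congruence at a time:
  Start: x ≡ 10 (mod 15).
  Combine with x ≡ 10 (mod 20): gcd(15, 20) = 5; 10 - 10 = 0, which IS divisible by 5, so compatible.
    Write x = 10 + 15·t and substitute into x ≡ 10 (mod 20): 15·t ≡ 10 − 10 = 0 (mod 20).
    Divide the congruence (and modulus) by g = 5: 3·t ≡ 0 (mod 4).
    The inverse of 3 mod 4 is 3 (since 3·3 = 9 = 2·4 + 1), so t ≡ 3·0 = 0 ≡ 0 (mod 4).
    Then x = 10 + 15·0 = 10, valid modulo lcm(15, 20) = 60: x ≡ 10 (mod 60).
  Combine with x ≡ 0 (mod 14): gcd(60, 14) = 2; 0 - 10 = -10, which IS divisible by 2, so compatible.
    Write x = 10 + 60·t and substitute into x ≡ 0 (mod 14): 60·t ≡ 0 − 10 = -10 (mod 14).
    Divide the congruence (and modulus) by g = 2: 30·t ≡ -5 (mod 7).
    Reduce coefficients mod 7: 2·t ≡ 2 (mod 7).
    The inverse of 2 mod 7 is 4 (since 2·4 = 8 = 1·7 + 1), so t ≡ 4·2 = 8 ≡ 1 (mod 7).
    Then x = 10 + 60·1 = 70, valid modulo lcm(60, 14) = 420: x ≡ 70 (mod 420).
Verify: 70 mod 15 = 10, 70 mod 20 = 10, 70 mod 14 = 0.

x ≡ 70 (mod 420).


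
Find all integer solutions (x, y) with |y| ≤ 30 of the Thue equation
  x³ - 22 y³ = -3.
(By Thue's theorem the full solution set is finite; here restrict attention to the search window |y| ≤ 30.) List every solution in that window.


The equation is x³ - 22y³ = -3. For fixed y, x³ = 22·y³ − 3, so a solution requires the RHS to be a perfect cube.
Strategy: iterate y from -30 to 30, compute RHS = 22·y³ − 3, and check whether it is a (positive or negative) perfect cube.
Check small values of y:
  y = 0: RHS = -3 is not a perfect cube.
  y = 1: RHS = 19 is not a perfect cube.
  y = -1: RHS = -25 is not a perfect cube.
  y = 2: RHS = 173 is not a perfect cube.
  y = -2: RHS = -179 is not a perfect cube.
  y = 3: RHS = 591 is not a perfect cube.
  y = -3: RHS = -597 is not a perfect cube.
Continuing the search up to |y| = 30 finds no solutions either.
No (x, y) in the scanned range satisfies the equation.

No integer solutions with |y| ≤ 30.


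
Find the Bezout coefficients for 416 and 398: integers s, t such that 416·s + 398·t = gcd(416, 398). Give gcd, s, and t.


Euclidean algorithm on (416, 398) — divide until remainder is 0:
  416 = 1 · 398 + 18
  398 = 22 · 18 + 2
  18 = 9 · 2 + 0
gcd(416, 398) = 2.
Track Bezout coefficients alongside the remainders: start with r₀ = 416 = a·1 + b·0 (s = 1, t = 0) and r₁ = 398 = a·0 + b·1 (s = 0, t = 1); each new remainder r_{k+1} = r_{k-1} − q_k·r_k inherits s_{k+1} = s_{k-1} − q_k·s_k, t_{k+1} = t_{k-1} − q_k·t_k, so r_k = a·s_k + b·t_k at every step:
  q = 1: r = 18, s = 1 − 1·0 = 1, t = 0 − 1·1 = -1  (check: 416·1 + 398·(-1) = 18)
  q = 22: r = 2, s = 0 − 22·1 = -22, t = 1 − 22·(-1) = 23  (check: 416·(-22) + 398·23 = 2)
The row with r = 2 (the gcd) gives the Bezout coefficients s = -22, t = 23.
Result: 416 · (-22) + 398 · (23) = 2.

gcd(416, 398) = 2; s = -22, t = 23 (check: 416·(-22) + 398·23 = 2).


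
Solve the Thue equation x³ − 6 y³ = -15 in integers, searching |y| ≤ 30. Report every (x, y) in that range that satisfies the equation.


The equation is x³ - 6y³ = -15. For fixed y, x³ = 6·y³ − 15, so a solution requires the RHS to be a perfect cube.
Strategy: iterate y from -30 to 30, compute RHS = 6·y³ − 15, and check whether it is a (positive or negative) perfect cube.
Check small values of y:
  y = 0: RHS = -15 is not a perfect cube.
  y = 1: RHS = -9 is not a perfect cube.
  y = -1: RHS = -21 is not a perfect cube.
  y = 2: RHS = 33 is not a perfect cube.
  y = -2: RHS = -63 is not a perfect cube.
  y = 3: RHS = 147 is not a perfect cube.
  y = -3: RHS = -177 is not a perfect cube.
Continuing the search up to |y| = 30 finds no solutions either.
No (x, y) in the scanned range satisfies the equation.

No integer solutions with |y| ≤ 30.


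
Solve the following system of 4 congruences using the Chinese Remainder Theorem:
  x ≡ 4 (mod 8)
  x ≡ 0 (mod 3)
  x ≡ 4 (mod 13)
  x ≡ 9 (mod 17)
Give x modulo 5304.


Product of moduli M = 8 · 3 · 13 · 17 = 5304.
Merge one congruence at a time:
  Start: x ≡ 4 (mod 8).
  Combine with x ≡ 0 (mod 3); new modulus lcm = 24.
    Write x = 4 + 8·t and substitute into x ≡ 0 (mod 3): 8·t ≡ 0 − 4 = -4 (mod 3).
    Reduce coefficients mod 3: 2·t ≡ 2 (mod 3).
    The inverse of 2 mod 3 is 2 (since 2·2 = 4 = 1·3 + 1), so t ≡ 2·2 = 4 ≡ 1 (mod 3).
    Then x = 4 + 8·1 = 12, valid modulo lcm(8, 3) = 24: x ≡ 12 (mod 24).
  Combine with x ≡ 4 (mod 13); new modulus lcm = 312.
    Write x = 12 + 24·t and substitute into x ≡ 4 (mod 13): 24·t ≡ 4 − 12 = -8 (mod 13).
    Reduce coefficients mod 13: 11·t ≡ 5 (mod 13).
    The inverse of 11 mod 13 is 6 (since 11·6 = 66 = 5·13 + 1), so t ≡ 6·5 = 30 ≡ 4 (mod 13).
    Then x = 12 + 24·4 = 108, valid modulo lcm(24, 13) = 312: x ≡ 108 (mod 312).
  Combine with x ≡ 9 (mod 17); new modulus lcm = 5304.
    Write x = 108 + 312·t and substitute into x ≡ 9 (mod 17): 312·t ≡ 9 − 108 = -99 (mod 17).
    Reduce coefficients mod 17: 6·t ≡ 3 (mod 17).
    The inverse of 6 mod 17 is 3 (since 6·3 = 18 = 1·17 + 1), so t ≡ 3·3 = 9 ≡ 9 (mod 17).
    Then x = 108 + 312·9 = 2916, valid modulo lcm(312, 17) = 5304: x ≡ 2916 (mod 5304).
Verify against each original: 2916 mod 8 = 4, 2916 mod 3 = 0, 2916 mod 13 = 4, 2916 mod 17 = 9.

x ≡ 2916 (mod 5304).


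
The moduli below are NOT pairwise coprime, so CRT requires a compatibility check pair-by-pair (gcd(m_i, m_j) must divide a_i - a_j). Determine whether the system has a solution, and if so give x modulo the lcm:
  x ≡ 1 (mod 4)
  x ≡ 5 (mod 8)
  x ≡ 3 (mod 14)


Moduli 4, 8, 14 are not pairwise coprime, so CRT works modulo lcm(m_i) when all pairwise compatibility conditions hold.
Pairwise compatibility: gcd(m_i, m_j) must divide a_i - a_j for every pair.
Merge one congruence at a time:
  Start: x ≡ 1 (mod 4).
  Combine with x ≡ 5 (mod 8): gcd(4, 8) = 4; 5 - 1 = 4, which IS divisible by 4, so compatible.
    Write x = 1 + 4·t and substitute into x ≡ 5 (mod 8): 4·t ≡ 5 − 1 = 4 (mod 8).
    Divide the congruence (and modulus) by g = 4: 1·t ≡ 1 (mod 2).
    So t ≡ 1 (mod 2).
    Then x = 1 + 4·1 = 5, valid modulo lcm(4, 8) = 8: x ≡ 5 (mod 8).
  Combine with x ≡ 3 (mod 14): gcd(8, 14) = 2; 3 - 5 = -2, which IS divisible by 2, so compatible.
    Write x = 5 + 8·t and substitute into x ≡ 3 (mod 14): 8·t ≡ 3 − 5 = -2 (mod 14).
    Divide the congruence (and modulus) by g = 2: 4·t ≡ -1 (mod 7).
    Reduce coefficients mod 7: 4·t ≡ 6 (mod 7).
    The inverse of 4 mod 7 is 2 (since 4·2 = 8 = 1·7 + 1), so t ≡ 2·6 = 12 ≡ 5 (mod 7).
    Then x = 5 + 8·5 = 45, valid modulo lcm(8, 14) = 56: x ≡ 45 (mod 56).
Verify: 45 mod 4 = 1, 45 mod 8 = 5, 45 mod 14 = 3.

x ≡ 45 (mod 56).
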